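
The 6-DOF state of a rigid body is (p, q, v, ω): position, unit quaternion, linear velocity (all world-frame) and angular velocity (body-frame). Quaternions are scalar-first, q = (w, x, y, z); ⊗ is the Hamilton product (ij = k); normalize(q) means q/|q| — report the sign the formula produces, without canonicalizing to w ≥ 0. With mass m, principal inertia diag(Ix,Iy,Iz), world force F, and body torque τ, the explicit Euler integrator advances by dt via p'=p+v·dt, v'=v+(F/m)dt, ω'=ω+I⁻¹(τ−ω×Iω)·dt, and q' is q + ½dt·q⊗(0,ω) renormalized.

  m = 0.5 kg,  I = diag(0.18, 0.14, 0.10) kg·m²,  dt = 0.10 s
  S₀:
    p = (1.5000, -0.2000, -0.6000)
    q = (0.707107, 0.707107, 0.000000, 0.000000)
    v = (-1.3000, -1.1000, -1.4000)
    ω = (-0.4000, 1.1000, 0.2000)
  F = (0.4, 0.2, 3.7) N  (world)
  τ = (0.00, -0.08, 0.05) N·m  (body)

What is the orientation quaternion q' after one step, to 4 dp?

q' = (0.7200, 0.6917, 0.0318, 0.0459)

q⊗(0,ω) = (0.2828428, -0.2828428, 0.6363963, 0.9192391)
q + ½dt·q⊗(0,ω), renormalized = (0.7200, 0.6917, 0.0318, 0.0459)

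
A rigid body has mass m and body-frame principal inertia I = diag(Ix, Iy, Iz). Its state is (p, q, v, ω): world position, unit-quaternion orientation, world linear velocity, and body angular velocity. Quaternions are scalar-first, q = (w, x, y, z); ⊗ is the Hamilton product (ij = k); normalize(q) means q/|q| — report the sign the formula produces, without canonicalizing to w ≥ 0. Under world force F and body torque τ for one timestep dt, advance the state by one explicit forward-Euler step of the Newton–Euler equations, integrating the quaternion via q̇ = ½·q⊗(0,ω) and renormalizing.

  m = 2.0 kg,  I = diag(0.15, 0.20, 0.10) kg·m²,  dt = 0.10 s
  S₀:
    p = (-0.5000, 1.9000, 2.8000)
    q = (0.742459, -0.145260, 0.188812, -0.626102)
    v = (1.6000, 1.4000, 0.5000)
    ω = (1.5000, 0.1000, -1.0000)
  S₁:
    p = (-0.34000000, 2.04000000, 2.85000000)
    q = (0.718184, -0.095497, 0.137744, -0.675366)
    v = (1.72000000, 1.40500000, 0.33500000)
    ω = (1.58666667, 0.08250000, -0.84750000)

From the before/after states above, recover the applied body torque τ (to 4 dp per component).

τ = (0.1400, -0.1100, 0.1600)

rate change Δω = (0.08666667, -0.01750000, 0.15250000)
precession coupling = (0.0100, -0.0750, 0.0075)
τ = I·(Δω/dt) + ω₀×(Iω₀) = (0.1400, -0.1100, 0.1600)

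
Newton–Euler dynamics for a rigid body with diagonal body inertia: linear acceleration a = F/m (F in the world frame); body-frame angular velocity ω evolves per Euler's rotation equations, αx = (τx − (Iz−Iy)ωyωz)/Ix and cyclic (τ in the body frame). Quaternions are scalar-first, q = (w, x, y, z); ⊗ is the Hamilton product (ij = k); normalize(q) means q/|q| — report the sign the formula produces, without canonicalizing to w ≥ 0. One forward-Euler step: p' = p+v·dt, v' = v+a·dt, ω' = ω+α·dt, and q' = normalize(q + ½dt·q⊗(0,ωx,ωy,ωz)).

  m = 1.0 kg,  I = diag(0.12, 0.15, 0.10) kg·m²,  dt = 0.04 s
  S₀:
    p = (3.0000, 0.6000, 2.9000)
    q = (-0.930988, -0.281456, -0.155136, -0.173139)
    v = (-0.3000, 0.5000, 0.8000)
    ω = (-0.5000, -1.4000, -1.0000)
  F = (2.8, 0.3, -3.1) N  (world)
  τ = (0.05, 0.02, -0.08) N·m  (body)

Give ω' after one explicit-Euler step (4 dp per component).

ω' = (-0.4600, -1.3973, -1.0404)

gyro term ω×Iω = (-0.0700, 0.0100, 0.0210)
(τ − ω×Iω)/I = (1.0000, 0.0667, -1.0100)
ω' = ω + α·dt = (-0.4600, -1.3973, -1.0404)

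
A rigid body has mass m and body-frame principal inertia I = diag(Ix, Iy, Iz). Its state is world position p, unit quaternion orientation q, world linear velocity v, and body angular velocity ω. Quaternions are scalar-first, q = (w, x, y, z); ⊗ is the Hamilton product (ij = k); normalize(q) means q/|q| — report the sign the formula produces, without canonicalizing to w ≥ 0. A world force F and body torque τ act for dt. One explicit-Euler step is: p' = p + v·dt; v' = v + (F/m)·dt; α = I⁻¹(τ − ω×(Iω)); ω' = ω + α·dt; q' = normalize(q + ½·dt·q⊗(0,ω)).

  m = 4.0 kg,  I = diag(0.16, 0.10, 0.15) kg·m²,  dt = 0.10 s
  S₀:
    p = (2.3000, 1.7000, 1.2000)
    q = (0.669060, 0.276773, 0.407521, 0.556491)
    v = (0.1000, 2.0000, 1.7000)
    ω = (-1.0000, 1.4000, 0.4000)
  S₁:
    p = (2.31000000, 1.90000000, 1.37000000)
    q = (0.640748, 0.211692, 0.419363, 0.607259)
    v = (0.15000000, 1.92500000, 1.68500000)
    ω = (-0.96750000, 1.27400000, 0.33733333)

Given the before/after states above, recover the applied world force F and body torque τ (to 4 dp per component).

ω₁ − ω₀ = (0.03250000, -0.12600000, -0.06266667)
gyro term ω₀×Iω₀ = (0.0280, -0.0040, 0.0840)
τ = I·(Δω/dt) + ω₀×(Iω₀) = (0.0800, -0.1300, -0.0100)
velocity change Δv = (0.05000000, -0.07500000, -0.01500000)
applied force F = (2.0000, -3.0000, -0.6000)

F = (2.0000, -3.0000, -0.6000)
τ = (0.0800, -0.1300, -0.0100)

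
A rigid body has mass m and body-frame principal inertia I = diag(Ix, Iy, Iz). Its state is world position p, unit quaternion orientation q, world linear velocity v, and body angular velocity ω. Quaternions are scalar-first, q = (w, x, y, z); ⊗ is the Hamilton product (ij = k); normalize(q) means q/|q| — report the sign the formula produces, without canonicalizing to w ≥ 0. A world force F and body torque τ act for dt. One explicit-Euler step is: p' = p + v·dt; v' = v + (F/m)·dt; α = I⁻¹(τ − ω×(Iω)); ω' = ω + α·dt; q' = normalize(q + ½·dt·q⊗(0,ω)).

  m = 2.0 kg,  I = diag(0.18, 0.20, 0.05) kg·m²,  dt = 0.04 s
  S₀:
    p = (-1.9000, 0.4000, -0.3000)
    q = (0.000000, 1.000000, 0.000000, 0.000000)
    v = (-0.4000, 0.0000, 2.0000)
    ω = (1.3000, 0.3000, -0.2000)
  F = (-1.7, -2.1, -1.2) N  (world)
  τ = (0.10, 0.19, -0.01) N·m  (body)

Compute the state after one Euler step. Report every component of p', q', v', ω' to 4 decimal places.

p' = p + v·dt = (-1.9160, 0.4000, -0.2200)
v' = v + a·dt = (-0.4340, -0.0420, 1.9760)
ω×(Iω) gyroscopic = (0.0090, -0.0338, 0.0078)
angular accel α = (0.5056, 1.1190, -0.3560)
ω' = ω + α·dt = (1.3202, 0.3448, -0.2142)
Hamilton product q⊗(0,ω) = (-1.3000000, 0.0000000, 0.2000000, 0.3000000)
q' = normalize(q + ½dt·q⊗(0,ω)) = (-0.0260, 0.9996, 0.0040, 0.0060)

p' = (-1.9160, 0.4000, -0.2200)
q' = (-0.0260, 0.9996, 0.0040, 0.0060)
v' = (-0.4340, -0.0420, 1.9760)
ω' = (1.3202, 0.3448, -0.2142)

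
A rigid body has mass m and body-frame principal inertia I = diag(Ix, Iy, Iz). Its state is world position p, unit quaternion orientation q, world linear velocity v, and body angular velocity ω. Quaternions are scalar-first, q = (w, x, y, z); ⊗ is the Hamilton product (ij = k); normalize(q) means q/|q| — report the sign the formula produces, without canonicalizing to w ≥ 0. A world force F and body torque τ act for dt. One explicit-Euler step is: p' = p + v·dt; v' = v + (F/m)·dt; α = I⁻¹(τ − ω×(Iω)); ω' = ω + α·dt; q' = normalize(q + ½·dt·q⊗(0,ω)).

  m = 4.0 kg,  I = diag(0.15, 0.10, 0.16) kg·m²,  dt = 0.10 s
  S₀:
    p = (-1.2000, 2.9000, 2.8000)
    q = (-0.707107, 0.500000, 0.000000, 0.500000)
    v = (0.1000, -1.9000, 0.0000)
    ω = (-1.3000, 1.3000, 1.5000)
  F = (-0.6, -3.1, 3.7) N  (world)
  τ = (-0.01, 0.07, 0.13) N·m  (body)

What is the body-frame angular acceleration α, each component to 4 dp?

α = (-0.8467, 0.5050, 0.2844)

gyro term ω×Iω = (0.1170, 0.0195, 0.0845)
(τ − ω×Iω)/I = (-0.8467, 0.5050, 0.2844)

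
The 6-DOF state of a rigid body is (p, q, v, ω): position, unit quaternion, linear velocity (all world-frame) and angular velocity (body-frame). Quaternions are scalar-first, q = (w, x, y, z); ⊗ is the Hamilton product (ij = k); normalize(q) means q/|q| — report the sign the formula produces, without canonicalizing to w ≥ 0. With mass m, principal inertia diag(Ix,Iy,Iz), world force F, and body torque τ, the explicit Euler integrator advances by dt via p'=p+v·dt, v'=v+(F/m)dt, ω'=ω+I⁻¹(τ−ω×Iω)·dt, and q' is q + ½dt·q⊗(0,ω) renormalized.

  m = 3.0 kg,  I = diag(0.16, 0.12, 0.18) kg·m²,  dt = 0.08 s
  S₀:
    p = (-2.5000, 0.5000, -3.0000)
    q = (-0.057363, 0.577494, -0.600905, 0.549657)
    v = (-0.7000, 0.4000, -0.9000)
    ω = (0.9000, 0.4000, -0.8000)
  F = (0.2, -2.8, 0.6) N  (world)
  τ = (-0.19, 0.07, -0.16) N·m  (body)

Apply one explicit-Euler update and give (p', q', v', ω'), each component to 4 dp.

p' = (-2.5560, 0.5320, -3.0720)
q' = (-0.0509, 0.5851, -0.5628, 0.5816)
v' = (-0.6947, 0.3253, -0.8840)
ω' = (0.8146, 0.4371, -0.8647)

α = I⁻¹(τ − ω×Iω) = (-1.0675, 0.4633, -0.8089)
ω' = ω + α·dt = (0.8146, 0.4371, -0.8647)
2q̇ = q⊗(0,ω) = (0.1603430, 0.2092345, 0.9337413, 0.8177025)
q + ½dt·q⊗(0,ω), renormalized = (-0.0509, 0.5851, -0.5628, 0.5816)
linear accel F/m = (0.0667, -0.9333, 0.2000)
p' = p + v·dt = (-2.5560, 0.5320, -3.0720)
v' = v + a·dt = (-0.6947, 0.3253, -0.8840)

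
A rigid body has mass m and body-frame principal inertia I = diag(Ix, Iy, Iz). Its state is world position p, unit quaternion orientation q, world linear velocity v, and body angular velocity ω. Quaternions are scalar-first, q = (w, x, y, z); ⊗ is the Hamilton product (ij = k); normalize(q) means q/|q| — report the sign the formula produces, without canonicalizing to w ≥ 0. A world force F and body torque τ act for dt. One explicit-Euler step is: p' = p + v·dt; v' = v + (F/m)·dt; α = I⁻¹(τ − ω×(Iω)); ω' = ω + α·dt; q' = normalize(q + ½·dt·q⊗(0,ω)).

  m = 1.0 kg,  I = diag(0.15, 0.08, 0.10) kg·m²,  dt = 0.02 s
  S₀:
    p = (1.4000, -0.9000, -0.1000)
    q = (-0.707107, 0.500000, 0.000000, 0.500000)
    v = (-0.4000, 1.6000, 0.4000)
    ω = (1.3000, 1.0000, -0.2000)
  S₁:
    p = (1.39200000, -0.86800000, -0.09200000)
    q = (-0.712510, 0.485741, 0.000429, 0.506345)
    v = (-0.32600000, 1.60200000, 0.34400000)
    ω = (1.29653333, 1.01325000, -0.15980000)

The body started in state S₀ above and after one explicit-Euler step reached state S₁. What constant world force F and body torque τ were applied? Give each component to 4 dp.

F = (3.7000, 0.1000, -2.8000)
τ = (-0.0300, 0.0400, 0.1100)

velocity change Δv = (0.07400000, 0.00200000, -0.05600000)
F = m·Δv/dt = (3.7000, 0.1000, -2.8000)
rate change Δω = (-0.00346667, 0.01325000, 0.04020000)
τ = I·(Δω/dt) + ω₀×(Iω₀) = (-0.0300, 0.0400, 0.1100)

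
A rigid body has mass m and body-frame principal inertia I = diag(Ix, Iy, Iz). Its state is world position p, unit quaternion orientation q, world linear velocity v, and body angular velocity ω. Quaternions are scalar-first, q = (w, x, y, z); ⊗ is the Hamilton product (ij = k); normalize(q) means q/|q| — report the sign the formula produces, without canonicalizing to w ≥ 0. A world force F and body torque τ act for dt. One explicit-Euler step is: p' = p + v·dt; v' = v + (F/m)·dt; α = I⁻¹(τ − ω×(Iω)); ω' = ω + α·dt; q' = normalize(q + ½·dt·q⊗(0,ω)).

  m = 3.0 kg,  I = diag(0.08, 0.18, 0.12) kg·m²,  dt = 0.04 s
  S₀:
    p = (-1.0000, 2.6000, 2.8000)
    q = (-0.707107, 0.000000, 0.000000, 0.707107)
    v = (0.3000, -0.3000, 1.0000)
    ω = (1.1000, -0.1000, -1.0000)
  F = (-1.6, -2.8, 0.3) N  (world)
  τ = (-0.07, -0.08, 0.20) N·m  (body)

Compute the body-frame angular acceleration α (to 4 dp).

precession coupling ω×(Iω) = (-0.0060, 0.0440, -0.0110)
(τ − ω×Iω)/I = (-0.8000, -0.6889, 1.7583)

α = (-0.8000, -0.6889, 1.7583)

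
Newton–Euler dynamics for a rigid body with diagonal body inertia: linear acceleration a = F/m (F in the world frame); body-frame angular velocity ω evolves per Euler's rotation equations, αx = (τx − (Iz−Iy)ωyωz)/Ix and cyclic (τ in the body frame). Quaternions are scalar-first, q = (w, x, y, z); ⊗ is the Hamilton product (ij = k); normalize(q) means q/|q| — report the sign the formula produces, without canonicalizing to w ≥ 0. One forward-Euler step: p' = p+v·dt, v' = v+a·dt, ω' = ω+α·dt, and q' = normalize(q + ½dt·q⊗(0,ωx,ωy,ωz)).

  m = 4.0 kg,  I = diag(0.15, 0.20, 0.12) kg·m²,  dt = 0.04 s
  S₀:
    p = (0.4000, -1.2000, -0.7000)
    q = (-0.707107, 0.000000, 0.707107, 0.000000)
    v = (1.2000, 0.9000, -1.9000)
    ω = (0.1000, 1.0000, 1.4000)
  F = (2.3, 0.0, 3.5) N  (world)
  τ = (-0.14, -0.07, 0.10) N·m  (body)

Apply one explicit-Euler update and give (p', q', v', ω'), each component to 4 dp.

p' = (0.4480, -1.1640, -0.7760)
q' = (-0.7208, 0.0184, 0.6926, -0.0212)
v' = (1.2230, 0.9000, -1.8650)
ω' = (0.0925, 0.9852, 1.4317)

p + v·dt = (0.4480, -1.1640, -0.7760)
new velocity v' = (1.2230, 0.9000, -1.8650)
gyro term ω×Iω = (-0.1120, 0.0042, 0.0050)
angular accel α = (-0.1867, -0.3710, 0.7917)
ω' = ω + α·dt = (0.0925, 0.9852, 1.4317)
Hamilton product q⊗(0,ω) = (-0.7071070, 0.9192391, -0.7071070, -1.0606605)
q' = normalize(q + ½dt·q⊗(0,ω)) = (-0.7208, 0.0184, 0.6926, -0.0212)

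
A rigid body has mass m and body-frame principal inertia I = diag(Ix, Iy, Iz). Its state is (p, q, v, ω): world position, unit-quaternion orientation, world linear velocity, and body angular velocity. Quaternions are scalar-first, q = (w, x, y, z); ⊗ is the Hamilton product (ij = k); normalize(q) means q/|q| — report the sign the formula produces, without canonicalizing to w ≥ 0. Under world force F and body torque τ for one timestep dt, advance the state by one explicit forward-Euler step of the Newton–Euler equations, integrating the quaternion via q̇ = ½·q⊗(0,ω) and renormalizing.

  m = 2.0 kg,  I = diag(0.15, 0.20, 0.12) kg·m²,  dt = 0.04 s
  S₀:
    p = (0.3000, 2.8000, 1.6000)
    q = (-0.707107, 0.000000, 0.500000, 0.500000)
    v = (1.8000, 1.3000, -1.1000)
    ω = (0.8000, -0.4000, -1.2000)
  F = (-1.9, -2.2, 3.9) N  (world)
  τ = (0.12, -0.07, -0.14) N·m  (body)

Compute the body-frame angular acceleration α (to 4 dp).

α = (1.0560, -0.2060, -1.0333)

gyro term ω×Iω = (-0.0384, -0.0288, -0.0160)
angular accel α = (1.0560, -0.2060, -1.0333)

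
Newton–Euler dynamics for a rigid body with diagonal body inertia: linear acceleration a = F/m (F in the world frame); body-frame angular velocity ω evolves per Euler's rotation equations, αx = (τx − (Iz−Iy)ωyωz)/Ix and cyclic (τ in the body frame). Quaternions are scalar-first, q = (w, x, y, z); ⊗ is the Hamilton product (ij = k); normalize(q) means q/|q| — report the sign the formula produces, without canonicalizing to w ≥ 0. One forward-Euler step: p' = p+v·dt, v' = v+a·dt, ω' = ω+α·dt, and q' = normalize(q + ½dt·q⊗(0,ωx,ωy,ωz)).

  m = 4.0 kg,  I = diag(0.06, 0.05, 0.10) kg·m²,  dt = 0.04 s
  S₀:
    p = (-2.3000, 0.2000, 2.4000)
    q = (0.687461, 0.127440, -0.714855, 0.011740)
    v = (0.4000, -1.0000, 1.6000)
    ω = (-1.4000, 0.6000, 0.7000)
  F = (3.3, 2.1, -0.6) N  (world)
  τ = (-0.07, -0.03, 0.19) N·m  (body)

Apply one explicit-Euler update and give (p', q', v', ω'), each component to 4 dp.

gyro term ω×Iω = (0.0210, 0.0392, 0.0084)
(τ − ω×Iω)/I = (-1.5167, -1.3840, 1.8160)
ω' = ω + α·dt = (-1.4607, 0.5446, 0.7726)
2q̇ = q⊗(0,ω) = (0.5991110, -1.4698879, 0.3068326, -0.4431103)
q + ½dt·q⊗(0,ω), renormalized = (0.6991, 0.0980, -0.7083, 0.0029)
p' = p + v·dt = (-2.2840, 0.1600, 2.4640)
new velocity v' = (0.4330, -0.9790, 1.5940)

p' = (-2.2840, 0.1600, 2.4640)
q' = (0.6991, 0.0980, -0.7083, 0.0029)
v' = (0.4330, -0.9790, 1.5940)
ω' = (-1.4607, 0.5446, 0.7726)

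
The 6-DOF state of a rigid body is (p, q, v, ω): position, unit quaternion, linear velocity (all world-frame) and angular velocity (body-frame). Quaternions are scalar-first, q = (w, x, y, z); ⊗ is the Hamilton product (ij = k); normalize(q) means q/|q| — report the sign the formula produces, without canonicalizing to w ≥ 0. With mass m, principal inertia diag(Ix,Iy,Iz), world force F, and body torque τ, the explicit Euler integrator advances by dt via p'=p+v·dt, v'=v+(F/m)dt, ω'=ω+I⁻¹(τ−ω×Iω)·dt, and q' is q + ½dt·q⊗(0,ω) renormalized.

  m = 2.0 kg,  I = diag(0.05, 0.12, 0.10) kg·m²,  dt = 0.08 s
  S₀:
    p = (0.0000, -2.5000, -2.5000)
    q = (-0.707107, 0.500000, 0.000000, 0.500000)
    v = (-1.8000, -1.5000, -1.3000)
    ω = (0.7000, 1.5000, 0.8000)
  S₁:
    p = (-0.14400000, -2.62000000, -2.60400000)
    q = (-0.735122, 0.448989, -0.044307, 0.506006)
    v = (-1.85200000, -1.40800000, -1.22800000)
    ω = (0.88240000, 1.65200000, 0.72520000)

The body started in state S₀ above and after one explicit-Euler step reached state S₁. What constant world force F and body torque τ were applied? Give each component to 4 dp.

velocity change Δv = (-0.05200000, 0.09200000, 0.07200000)
m·(v₁−v₀)/dt = (-1.3000, 2.3000, 1.8000)
Δω = ω₁−ω₀ = (0.18240000, 0.15200000, -0.07480000)
ω₀×(Iω₀) = (-0.0240, -0.0280, 0.0735)
I·α + gyro = (0.0900, 0.2000, -0.0200)

F = (-1.3000, 2.3000, 1.8000)
τ = (0.0900, 0.2000, -0.0200)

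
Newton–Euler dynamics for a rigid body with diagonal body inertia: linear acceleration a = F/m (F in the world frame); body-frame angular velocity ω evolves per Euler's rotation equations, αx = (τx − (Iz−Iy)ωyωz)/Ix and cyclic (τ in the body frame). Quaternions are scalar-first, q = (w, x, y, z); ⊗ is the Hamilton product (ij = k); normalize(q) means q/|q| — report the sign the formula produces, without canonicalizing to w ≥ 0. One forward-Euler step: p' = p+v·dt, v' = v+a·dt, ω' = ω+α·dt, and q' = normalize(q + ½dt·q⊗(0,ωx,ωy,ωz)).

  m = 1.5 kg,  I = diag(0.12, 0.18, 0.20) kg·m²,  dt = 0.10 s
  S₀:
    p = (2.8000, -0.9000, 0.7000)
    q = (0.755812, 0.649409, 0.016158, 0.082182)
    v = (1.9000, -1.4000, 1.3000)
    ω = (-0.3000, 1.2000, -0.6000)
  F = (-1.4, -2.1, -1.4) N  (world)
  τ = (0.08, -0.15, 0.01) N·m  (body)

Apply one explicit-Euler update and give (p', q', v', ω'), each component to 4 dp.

p' = (2.9900, -1.0400, 0.8300)
q' = (0.7652, 0.6312, 0.0796, 0.0985)
v' = (1.8067, -1.5400, 1.2067)
ω' = (-0.2213, 1.1247, -0.5842)

gyro term ω×Iω = (-0.0144, -0.0144, -0.0216)
angular accel α = (0.7867, -0.7533, 0.1580)
ω' = ω + α·dt = (-0.2213, 1.1247, -0.5842)
q⊗(0,ω) = (0.2247423, -0.3350568, 1.2719652, 0.3306510)
q' = normalize(q + ½dt·q⊗(0,ω)) = (0.7652, 0.6312, 0.0796, 0.0985)
p' = p + v·dt = (2.9900, -1.0400, 0.8300)
v' = v + a·dt = (1.8067, -1.5400, 1.2067)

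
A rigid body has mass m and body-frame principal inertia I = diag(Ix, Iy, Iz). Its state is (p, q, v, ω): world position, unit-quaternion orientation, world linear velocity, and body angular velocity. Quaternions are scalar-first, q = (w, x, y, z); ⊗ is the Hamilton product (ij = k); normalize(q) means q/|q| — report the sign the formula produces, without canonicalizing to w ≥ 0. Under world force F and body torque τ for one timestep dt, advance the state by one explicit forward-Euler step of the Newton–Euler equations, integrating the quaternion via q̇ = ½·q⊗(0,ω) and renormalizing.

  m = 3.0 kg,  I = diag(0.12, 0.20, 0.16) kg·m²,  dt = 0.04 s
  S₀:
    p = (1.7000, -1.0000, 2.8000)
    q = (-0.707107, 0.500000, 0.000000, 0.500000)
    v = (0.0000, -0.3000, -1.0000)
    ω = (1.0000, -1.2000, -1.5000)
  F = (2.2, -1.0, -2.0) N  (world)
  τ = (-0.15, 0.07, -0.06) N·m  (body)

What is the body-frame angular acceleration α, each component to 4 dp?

precession coupling ω×(Iω) = (-0.0720, 0.0600, -0.0960)
α = I⁻¹(τ − ω×Iω) = (-0.6500, 0.0500, 0.2250)

α = (-0.6500, 0.0500, 0.2250)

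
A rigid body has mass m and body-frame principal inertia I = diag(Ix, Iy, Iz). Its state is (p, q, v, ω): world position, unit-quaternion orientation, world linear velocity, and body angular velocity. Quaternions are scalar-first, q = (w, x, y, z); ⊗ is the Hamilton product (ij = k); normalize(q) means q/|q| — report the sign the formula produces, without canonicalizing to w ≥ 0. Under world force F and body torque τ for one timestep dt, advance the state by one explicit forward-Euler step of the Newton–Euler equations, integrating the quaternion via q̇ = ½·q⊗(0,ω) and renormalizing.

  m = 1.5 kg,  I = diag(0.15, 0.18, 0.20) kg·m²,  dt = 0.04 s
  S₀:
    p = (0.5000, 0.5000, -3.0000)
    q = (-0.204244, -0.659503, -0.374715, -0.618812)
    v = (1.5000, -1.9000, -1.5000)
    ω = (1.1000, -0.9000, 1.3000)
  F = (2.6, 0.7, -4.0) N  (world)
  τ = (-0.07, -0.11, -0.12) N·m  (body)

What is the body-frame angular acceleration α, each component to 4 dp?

α = (-0.3107, -0.2139, -0.4515)

precession coupling ω×(Iω) = (-0.0234, -0.0715, -0.0297)
α = I⁻¹(τ − ω×Iω) = (-0.3107, -0.2139, -0.4515)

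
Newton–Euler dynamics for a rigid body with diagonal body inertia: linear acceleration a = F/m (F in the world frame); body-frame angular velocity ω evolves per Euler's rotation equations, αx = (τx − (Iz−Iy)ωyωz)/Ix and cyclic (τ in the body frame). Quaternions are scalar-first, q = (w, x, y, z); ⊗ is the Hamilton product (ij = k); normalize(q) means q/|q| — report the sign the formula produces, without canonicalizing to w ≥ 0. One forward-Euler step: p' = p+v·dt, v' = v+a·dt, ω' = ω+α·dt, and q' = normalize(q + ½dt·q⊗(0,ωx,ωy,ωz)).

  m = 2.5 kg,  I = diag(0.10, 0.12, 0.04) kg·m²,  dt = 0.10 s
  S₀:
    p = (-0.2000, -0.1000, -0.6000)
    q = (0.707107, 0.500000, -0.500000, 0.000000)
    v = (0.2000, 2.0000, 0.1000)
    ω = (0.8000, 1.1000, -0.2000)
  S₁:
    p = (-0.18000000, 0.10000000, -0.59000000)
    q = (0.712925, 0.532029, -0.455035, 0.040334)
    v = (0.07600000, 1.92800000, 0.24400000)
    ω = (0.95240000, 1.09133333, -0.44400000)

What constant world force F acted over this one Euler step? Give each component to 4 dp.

F = (-3.1000, -1.8000, 3.6000)

Δv = v₁−v₀ = (-0.12400000, -0.07200000, 0.14400000)
F = m·Δv/dt = (-3.1000, -1.8000, 3.6000)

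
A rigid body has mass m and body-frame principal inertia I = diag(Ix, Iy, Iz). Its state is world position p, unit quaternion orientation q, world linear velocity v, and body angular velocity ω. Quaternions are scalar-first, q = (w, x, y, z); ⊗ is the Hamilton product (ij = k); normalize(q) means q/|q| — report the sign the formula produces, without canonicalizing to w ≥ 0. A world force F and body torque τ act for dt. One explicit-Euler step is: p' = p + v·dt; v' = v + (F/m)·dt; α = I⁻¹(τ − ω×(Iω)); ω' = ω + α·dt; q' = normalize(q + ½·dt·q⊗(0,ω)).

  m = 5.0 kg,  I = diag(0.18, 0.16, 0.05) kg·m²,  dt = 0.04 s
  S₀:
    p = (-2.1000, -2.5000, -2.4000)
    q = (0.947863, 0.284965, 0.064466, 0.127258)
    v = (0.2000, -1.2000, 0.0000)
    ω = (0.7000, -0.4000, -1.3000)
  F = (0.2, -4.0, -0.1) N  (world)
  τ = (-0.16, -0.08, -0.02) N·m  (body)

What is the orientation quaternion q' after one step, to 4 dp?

q⊗(0,ω) = (-0.0082537, 0.6306015, 0.0803899, -1.3913341)
q + ½dt·q⊗(0,ω), renormalized = (0.9473, 0.2974, 0.0660, 0.0994)

q' = (0.9473, 0.2974, 0.0660, 0.0994)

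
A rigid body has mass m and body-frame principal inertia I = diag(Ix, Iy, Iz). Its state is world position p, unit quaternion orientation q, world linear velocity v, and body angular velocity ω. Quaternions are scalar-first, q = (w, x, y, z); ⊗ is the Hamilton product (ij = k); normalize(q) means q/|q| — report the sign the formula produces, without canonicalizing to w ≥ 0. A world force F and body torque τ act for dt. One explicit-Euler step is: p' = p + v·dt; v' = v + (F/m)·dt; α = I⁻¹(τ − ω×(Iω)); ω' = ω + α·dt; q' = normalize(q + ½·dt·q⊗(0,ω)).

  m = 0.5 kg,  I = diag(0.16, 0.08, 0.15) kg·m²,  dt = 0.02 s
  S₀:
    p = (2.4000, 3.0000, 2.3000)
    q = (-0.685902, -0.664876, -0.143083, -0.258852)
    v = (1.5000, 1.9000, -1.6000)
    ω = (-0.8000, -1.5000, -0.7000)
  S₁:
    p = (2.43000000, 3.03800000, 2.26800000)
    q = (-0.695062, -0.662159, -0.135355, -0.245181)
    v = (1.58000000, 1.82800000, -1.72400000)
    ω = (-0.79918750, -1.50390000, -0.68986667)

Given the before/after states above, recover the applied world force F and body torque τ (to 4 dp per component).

velocity change Δv = (0.08000000, -0.07200000, -0.12400000)
m·(v₁−v₀)/dt = (2.0000, -1.8000, -3.1000)
Δω = ω₁−ω₀ = (0.00081250, -0.00390000, 0.01013333)
τ = I·(Δω/dt) + ω₀×(Iω₀) = (0.0800, -0.0100, -0.0200)

F = (2.0000, -1.8000, -3.1000)
τ = (0.0800, -0.0100, -0.0200)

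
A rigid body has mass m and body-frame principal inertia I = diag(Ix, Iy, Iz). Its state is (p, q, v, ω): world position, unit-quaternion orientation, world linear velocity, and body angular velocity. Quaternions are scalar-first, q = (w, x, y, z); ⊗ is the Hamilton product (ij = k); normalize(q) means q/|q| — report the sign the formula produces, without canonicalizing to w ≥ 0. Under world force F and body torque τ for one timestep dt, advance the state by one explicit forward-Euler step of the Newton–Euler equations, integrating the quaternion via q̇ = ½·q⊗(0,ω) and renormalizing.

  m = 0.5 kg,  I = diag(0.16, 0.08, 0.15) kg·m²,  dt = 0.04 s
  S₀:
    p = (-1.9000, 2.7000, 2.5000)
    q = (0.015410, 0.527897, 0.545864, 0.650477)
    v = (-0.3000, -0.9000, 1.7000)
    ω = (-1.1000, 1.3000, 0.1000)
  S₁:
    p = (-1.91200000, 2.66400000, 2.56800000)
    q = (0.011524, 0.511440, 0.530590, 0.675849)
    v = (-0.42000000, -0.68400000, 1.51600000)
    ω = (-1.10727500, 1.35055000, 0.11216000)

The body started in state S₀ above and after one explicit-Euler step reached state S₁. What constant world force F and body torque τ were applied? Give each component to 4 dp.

F = (-1.5000, 2.7000, -2.3000)
τ = (-0.0200, 0.1000, 0.1600)

ω₁ − ω₀ = (-0.00727500, 0.05055000, 0.01216000)
τ = I·(Δω/dt) + ω₀×(Iω₀) = (-0.0200, 0.1000, 0.1600)
Δv = v₁−v₀ = (-0.12000000, 0.21600000, -0.18400000)
m·(v₁−v₀)/dt = (-1.5000, 2.7000, -2.3000)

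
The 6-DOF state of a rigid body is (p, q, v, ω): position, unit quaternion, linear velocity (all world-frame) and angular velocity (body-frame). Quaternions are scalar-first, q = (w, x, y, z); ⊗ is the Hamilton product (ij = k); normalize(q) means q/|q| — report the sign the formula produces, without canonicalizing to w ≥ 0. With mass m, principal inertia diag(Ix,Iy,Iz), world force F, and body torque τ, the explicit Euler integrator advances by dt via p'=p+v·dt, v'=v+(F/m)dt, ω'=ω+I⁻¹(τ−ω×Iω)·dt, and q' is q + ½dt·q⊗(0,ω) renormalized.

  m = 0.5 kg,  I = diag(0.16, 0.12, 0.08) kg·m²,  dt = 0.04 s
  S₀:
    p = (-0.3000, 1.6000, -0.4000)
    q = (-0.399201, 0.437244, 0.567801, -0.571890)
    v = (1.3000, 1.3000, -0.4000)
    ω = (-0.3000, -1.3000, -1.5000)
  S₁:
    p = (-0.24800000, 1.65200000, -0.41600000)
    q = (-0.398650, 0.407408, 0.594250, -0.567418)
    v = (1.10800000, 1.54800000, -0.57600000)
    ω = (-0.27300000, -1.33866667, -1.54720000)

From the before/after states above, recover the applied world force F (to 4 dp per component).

F = (-2.4000, 3.1000, -2.2000)

velocity change Δv = (-0.19200000, 0.24800000, -0.17600000)
applied force F = (-2.4000, 3.1000, -2.2000)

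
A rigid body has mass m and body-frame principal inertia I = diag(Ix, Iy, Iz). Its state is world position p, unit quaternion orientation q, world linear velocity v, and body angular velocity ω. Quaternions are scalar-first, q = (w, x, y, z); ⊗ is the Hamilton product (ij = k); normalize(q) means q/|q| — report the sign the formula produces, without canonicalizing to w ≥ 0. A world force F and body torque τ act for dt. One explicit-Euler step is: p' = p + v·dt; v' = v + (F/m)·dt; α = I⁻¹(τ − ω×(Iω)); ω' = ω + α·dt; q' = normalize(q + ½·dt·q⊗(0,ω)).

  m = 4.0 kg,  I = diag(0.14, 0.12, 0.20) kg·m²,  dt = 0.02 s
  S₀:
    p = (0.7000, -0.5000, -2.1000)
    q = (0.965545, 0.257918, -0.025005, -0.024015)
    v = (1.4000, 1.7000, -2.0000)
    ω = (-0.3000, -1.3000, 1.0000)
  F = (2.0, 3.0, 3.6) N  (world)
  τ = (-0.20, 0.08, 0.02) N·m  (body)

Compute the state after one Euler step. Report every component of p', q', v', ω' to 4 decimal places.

linear accel F/m = (0.5000, 0.7500, 0.9000)
new position p' = (0.7280, -0.4660, -2.1400)
new velocity v' = (1.4100, 1.7150, -1.9820)
gyro term ω×Iω = (-0.1040, 0.0180, -0.0078)
α = I⁻¹(τ − ω×Iω) = (-0.6857, 0.5167, 0.1390)
ω' = ω + α·dt = (-0.3137, -1.2897, 1.0028)
2q̇ = q⊗(0,ω) = (0.0688839, -0.3458880, -1.5059220, 0.6227501)
q + ½dt·q⊗(0,ω), renormalized = (0.9661, 0.2544, -0.0401, -0.0178)

p' = (0.7280, -0.4660, -2.1400)
q' = (0.9661, 0.2544, -0.0401, -0.0178)
v' = (1.4100, 1.7150, -1.9820)
ω' = (-0.3137, -1.2897, 1.0028)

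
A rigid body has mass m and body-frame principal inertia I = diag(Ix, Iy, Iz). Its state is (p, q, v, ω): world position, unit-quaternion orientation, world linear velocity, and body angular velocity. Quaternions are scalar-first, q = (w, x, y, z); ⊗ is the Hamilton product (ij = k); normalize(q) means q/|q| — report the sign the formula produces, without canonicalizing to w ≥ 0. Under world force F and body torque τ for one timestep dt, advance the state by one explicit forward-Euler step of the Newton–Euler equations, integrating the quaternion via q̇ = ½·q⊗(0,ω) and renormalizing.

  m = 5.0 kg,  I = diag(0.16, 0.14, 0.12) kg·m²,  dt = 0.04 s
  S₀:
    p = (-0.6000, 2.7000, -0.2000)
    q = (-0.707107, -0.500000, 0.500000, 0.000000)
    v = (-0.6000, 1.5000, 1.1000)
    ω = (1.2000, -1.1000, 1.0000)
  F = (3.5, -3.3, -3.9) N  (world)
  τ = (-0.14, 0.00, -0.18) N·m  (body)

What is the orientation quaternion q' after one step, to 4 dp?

q' = (-0.6836, -0.5066, 0.5252, -0.0151)

q⊗(0,ω) = (1.1500000, -0.3485284, 1.2778177, -0.7571070)
updated quaternion q' = (-0.6836, -0.5066, 0.5252, -0.0151)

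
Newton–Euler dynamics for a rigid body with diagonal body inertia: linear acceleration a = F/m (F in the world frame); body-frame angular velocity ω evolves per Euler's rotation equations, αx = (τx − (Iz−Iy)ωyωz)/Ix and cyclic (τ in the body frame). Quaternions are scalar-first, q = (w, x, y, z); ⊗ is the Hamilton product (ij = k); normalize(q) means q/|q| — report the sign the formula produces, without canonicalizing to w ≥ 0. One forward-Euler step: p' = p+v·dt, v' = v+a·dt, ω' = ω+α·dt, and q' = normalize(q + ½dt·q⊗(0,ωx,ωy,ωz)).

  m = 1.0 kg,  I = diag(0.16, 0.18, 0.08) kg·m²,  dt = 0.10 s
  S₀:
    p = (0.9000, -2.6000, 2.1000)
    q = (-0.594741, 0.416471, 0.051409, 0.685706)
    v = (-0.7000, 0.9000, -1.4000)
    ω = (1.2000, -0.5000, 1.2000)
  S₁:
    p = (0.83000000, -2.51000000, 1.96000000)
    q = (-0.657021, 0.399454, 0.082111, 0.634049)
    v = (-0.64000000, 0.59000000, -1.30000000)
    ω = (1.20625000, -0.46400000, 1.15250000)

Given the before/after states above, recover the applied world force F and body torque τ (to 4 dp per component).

velocity change Δv = (0.06000000, -0.31000000, 0.10000000)
applied force F = (0.6000, -3.1000, 1.0000)
ω₁ − ω₀ = (0.00625000, 0.03600000, -0.04750000)
ω₀×(Iω₀) = (0.0600, 0.1152, -0.0120)
I·α + gyro = (0.0700, 0.1800, -0.0500)

F = (0.6000, -3.1000, 1.0000)
τ = (0.0700, 0.1800, -0.0500)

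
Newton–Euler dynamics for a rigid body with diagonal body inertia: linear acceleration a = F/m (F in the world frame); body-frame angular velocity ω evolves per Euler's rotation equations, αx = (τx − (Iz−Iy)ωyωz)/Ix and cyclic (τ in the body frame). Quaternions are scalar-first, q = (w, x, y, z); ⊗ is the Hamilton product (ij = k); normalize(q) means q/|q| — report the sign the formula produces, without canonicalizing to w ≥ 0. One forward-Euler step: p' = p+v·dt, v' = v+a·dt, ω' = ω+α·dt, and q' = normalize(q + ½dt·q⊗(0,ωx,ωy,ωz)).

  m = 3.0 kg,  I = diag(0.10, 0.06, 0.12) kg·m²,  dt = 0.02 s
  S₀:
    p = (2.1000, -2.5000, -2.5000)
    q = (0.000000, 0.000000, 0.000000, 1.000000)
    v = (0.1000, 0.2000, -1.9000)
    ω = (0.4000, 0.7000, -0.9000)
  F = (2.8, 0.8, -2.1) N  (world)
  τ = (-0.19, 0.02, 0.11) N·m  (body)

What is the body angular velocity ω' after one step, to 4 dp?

ω' = (0.3696, 0.7043, -0.8798)

ω×(Iω) gyroscopic = (-0.0378, 0.0072, -0.0112)
angular accel α = (-1.5220, 0.2133, 1.0100)
ω' = ω + α·dt = (0.3696, 0.7043, -0.8798)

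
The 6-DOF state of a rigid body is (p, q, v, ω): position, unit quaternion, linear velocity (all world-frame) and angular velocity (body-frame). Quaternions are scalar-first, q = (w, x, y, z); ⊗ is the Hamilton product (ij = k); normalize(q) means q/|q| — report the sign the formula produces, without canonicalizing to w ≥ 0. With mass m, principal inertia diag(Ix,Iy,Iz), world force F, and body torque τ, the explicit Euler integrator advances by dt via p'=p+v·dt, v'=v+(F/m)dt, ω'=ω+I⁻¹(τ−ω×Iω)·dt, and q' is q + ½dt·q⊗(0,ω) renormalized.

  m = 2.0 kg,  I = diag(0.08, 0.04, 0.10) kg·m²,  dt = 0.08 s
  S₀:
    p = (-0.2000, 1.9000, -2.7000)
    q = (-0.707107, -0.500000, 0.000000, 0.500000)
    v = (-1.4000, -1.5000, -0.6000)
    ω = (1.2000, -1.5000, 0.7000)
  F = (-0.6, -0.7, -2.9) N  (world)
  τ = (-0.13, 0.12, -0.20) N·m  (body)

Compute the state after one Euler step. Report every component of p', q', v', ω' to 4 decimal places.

a = (-0.3000, -0.3500, -1.4500)
new position p' = (-0.3120, 1.7800, -2.7480)
v' = v + a·dt = (-1.4240, -1.5280, -0.7160)
α = I⁻¹(τ − ω×Iω) = (-0.8375, 3.4200, -2.7200)
ω + α·dt = (1.1330, -1.2264, 0.4824)
2q̇ = q⊗(0,ω) = (0.2500000, -0.0985284, 2.0106605, 0.2550251)
updated quaternion q' = (-0.6948, -0.5023, 0.0802, 0.5085)

p' = (-0.3120, 1.7800, -2.7480)
q' = (-0.6948, -0.5023, 0.0802, 0.5085)
v' = (-1.4240, -1.5280, -0.7160)
ω' = (1.1330, -1.2264, 0.4824)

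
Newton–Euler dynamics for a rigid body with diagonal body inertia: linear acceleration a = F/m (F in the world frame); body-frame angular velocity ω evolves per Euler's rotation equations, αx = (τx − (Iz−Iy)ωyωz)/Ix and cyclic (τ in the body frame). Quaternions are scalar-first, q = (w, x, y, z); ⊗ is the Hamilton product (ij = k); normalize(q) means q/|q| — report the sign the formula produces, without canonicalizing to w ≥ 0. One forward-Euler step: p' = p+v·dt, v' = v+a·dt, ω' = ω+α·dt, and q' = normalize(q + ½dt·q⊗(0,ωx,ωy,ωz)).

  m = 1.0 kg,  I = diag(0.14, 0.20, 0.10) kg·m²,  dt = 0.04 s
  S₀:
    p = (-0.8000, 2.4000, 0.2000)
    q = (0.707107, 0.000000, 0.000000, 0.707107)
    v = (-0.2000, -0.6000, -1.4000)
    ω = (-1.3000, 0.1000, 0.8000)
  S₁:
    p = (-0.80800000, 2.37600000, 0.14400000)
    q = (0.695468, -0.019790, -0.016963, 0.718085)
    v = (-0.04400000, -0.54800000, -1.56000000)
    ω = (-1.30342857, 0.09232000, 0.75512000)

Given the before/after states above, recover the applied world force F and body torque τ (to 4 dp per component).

ω₁ − ω₀ = (-0.00342857, -0.00768000, -0.04488000)
gyro term ω₀×Iω₀ = (-0.0080, -0.0416, -0.0078)
I·α + gyro = (-0.0200, -0.0800, -0.1200)
Δv = v₁−v₀ = (0.15600000, 0.05200000, -0.16000000)
F = m·Δv/dt = (3.9000, 1.3000, -4.0000)

F = (3.9000, 1.3000, -4.0000)
τ = (-0.0200, -0.0800, -0.1200)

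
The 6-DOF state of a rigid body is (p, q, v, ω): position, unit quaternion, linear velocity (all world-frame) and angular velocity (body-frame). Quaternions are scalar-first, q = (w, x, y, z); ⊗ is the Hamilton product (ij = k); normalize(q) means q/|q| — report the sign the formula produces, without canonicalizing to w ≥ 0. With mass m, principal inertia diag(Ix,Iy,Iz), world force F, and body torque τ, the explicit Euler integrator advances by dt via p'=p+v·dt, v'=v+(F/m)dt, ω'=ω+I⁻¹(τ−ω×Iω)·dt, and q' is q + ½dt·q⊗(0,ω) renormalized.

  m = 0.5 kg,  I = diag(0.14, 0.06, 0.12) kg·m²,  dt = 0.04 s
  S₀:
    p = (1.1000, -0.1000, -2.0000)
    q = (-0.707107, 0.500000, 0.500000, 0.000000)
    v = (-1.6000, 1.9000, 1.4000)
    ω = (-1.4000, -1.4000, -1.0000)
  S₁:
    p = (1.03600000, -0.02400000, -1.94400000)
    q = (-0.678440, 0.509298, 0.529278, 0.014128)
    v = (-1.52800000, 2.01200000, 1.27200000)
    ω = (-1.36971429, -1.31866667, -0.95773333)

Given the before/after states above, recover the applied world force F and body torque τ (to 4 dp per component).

F = (0.9000, 1.4000, -1.6000)
τ = (0.1900, 0.1500, -0.0300)

rate change Δω = (0.03028571, 0.08133333, 0.04226667)
gyro term ω₀×Iω₀ = (0.0840, 0.0280, -0.1568)
I·α + gyro = (0.1900, 0.1500, -0.0300)
Δv = v₁−v₀ = (0.07200000, 0.11200000, -0.12800000)
m·(v₁−v₀)/dt = (0.9000, 1.4000, -1.6000)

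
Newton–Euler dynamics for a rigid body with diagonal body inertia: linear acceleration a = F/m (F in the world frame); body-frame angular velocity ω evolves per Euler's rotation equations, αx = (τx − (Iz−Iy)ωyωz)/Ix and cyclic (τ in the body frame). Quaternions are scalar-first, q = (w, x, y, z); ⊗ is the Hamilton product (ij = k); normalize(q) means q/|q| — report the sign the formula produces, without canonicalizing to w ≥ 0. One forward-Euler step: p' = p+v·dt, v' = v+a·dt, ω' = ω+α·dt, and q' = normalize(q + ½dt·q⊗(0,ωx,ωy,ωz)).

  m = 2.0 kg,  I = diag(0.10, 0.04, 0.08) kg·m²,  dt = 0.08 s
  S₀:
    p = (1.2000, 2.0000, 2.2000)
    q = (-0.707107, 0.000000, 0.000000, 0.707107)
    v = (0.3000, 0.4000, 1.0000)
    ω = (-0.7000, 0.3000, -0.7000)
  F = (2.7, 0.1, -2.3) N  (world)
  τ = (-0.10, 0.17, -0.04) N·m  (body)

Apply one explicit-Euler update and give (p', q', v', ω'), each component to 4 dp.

(τ − ω×Iω)/I = (-0.9160, 4.0050, -0.6575)
ω + α·dt = (-0.7733, 0.6204, -0.7526)
q⊗(0,ω) = (0.4949749, 0.2828428, -0.7071070, 0.4949749)
updated quaternion q' = (-0.6867, 0.0113, -0.0283, 0.7263)
a = F/m = (1.3500, 0.0500, -1.1500)
new position p' = (1.2240, 2.0320, 2.2800)
v' = v + a·dt = (0.4080, 0.4040, 0.9080)

p' = (1.2240, 2.0320, 2.2800)
q' = (-0.6867, 0.0113, -0.0283, 0.7263)
v' = (0.4080, 0.4040, 0.9080)
ω' = (-0.7733, 0.6204, -0.7526)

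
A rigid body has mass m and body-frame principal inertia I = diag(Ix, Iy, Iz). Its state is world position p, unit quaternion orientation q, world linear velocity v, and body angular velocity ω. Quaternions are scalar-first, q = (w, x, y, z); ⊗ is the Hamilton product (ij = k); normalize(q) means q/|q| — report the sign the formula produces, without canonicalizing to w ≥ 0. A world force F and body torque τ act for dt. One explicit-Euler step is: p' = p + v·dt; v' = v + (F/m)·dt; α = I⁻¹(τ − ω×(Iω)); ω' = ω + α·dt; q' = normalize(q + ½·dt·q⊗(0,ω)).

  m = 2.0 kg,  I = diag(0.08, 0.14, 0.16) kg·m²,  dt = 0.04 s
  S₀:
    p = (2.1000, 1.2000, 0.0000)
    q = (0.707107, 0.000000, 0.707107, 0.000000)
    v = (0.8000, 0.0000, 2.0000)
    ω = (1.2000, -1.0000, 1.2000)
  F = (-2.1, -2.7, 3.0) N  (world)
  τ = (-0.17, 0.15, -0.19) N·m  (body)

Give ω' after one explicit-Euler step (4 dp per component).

ω' = (1.1270, -0.9242, 1.1705)

precession coupling ω×(Iω) = (-0.0240, -0.1152, -0.0720)
(τ − ω×Iω)/I = (-1.8250, 1.8943, -0.7375)
new body rate ω' = (1.1270, -0.9242, 1.1705)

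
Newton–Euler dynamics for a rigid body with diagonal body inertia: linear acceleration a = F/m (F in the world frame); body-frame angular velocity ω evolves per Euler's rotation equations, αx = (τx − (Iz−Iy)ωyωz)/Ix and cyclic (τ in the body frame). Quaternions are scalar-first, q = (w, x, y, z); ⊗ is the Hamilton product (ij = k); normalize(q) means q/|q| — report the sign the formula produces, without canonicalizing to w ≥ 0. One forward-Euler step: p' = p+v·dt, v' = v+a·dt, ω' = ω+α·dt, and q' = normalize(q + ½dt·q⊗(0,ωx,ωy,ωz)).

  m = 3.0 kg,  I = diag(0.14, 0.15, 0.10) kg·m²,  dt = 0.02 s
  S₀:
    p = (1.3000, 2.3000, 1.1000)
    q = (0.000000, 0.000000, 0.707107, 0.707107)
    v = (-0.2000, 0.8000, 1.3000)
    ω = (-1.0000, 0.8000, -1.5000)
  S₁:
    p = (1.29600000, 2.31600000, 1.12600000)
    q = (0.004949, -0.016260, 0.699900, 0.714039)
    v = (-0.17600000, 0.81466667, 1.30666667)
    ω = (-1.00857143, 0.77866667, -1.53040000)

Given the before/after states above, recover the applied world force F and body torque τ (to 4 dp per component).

F = (3.6000, 2.2000, 1.0000)
τ = (0.0000, -0.1000, -0.1600)

ω₁ − ω₀ = (-0.00857143, -0.02133333, -0.03040000)
precession coupling = (0.0600, 0.0600, -0.0080)
I·α + gyro = (0.0000, -0.1000, -0.1600)
velocity change Δv = (0.02400000, 0.01466667, 0.00666667)
F = m·Δv/dt = (3.6000, 2.2000, 1.0000)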